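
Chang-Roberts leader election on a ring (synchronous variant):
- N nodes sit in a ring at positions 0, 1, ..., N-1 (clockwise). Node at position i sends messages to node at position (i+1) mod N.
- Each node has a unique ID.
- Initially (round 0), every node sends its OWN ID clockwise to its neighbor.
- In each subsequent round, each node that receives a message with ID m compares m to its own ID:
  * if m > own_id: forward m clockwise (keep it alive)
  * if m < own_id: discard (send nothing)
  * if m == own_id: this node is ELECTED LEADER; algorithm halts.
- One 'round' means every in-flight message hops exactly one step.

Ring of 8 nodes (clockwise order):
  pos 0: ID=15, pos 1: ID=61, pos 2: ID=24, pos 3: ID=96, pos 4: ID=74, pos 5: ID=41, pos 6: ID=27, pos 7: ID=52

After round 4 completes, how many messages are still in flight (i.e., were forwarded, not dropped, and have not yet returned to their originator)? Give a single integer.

Answer: 2

Derivation:
Round 1: pos1(id61) recv 15: drop; pos2(id24) recv 61: fwd; pos3(id96) recv 24: drop; pos4(id74) recv 96: fwd; pos5(id41) recv 74: fwd; pos6(id27) recv 41: fwd; pos7(id52) recv 27: drop; pos0(id15) recv 52: fwd
Round 2: pos3(id96) recv 61: drop; pos5(id41) recv 96: fwd; pos6(id27) recv 74: fwd; pos7(id52) recv 41: drop; pos1(id61) recv 52: drop
Round 3: pos6(id27) recv 96: fwd; pos7(id52) recv 74: fwd
Round 4: pos7(id52) recv 96: fwd; pos0(id15) recv 74: fwd
After round 4: 2 messages still in flight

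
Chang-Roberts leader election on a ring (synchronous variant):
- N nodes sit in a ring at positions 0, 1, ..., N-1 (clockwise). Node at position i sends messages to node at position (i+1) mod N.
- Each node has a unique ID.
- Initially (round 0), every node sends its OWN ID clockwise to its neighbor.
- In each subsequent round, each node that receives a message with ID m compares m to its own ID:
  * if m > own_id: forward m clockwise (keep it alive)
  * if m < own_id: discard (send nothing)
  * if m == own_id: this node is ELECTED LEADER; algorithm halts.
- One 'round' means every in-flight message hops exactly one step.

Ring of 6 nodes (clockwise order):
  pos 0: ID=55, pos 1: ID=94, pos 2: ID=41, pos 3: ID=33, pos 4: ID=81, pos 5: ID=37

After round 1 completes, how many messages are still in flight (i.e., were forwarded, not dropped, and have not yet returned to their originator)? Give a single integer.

Answer: 3

Derivation:
Round 1: pos1(id94) recv 55: drop; pos2(id41) recv 94: fwd; pos3(id33) recv 41: fwd; pos4(id81) recv 33: drop; pos5(id37) recv 81: fwd; pos0(id55) recv 37: drop
After round 1: 3 messages still in flight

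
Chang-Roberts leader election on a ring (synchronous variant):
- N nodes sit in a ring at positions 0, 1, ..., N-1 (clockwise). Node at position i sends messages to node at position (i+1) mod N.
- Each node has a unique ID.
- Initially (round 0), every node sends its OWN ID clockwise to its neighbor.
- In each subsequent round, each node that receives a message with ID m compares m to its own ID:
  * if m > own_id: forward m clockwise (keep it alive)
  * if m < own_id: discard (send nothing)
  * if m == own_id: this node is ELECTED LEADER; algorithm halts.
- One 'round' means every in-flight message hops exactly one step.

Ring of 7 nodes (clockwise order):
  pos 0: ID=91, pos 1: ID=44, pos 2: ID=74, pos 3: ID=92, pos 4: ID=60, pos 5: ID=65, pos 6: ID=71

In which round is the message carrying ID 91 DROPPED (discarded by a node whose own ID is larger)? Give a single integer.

Round 1: pos1(id44) recv 91: fwd; pos2(id74) recv 44: drop; pos3(id92) recv 74: drop; pos4(id60) recv 92: fwd; pos5(id65) recv 60: drop; pos6(id71) recv 65: drop; pos0(id91) recv 71: drop
Round 2: pos2(id74) recv 91: fwd; pos5(id65) recv 92: fwd
Round 3: pos3(id92) recv 91: drop; pos6(id71) recv 92: fwd
Round 4: pos0(id91) recv 92: fwd
Round 5: pos1(id44) recv 92: fwd
Round 6: pos2(id74) recv 92: fwd
Round 7: pos3(id92) recv 92: ELECTED
Message ID 91 originates at pos 0; dropped at pos 3 in round 3

Answer: 3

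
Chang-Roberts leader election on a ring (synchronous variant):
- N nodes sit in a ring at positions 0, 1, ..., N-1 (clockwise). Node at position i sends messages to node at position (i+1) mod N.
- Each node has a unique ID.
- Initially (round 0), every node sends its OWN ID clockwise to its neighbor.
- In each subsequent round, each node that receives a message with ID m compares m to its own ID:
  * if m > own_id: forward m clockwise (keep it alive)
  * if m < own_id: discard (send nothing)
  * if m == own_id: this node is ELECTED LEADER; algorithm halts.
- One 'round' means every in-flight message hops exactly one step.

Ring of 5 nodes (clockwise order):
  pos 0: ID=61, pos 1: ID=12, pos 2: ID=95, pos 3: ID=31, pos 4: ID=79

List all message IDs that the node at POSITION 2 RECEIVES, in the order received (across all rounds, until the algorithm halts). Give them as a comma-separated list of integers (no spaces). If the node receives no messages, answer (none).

Round 1: pos1(id12) recv 61: fwd; pos2(id95) recv 12: drop; pos3(id31) recv 95: fwd; pos4(id79) recv 31: drop; pos0(id61) recv 79: fwd
Round 2: pos2(id95) recv 61: drop; pos4(id79) recv 95: fwd; pos1(id12) recv 79: fwd
Round 3: pos0(id61) recv 95: fwd; pos2(id95) recv 79: drop
Round 4: pos1(id12) recv 95: fwd
Round 5: pos2(id95) recv 95: ELECTED

Answer: 12,61,79,95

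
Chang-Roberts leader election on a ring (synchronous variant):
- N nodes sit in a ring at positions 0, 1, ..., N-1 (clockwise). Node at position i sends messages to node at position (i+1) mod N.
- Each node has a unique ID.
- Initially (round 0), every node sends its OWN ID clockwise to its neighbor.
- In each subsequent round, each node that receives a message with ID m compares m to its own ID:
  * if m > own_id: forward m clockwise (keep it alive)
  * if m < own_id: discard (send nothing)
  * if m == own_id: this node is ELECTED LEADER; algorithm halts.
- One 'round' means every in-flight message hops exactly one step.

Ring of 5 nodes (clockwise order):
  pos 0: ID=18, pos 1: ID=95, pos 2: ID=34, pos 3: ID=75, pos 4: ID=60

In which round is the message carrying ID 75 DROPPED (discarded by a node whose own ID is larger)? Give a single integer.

Answer: 3

Derivation:
Round 1: pos1(id95) recv 18: drop; pos2(id34) recv 95: fwd; pos3(id75) recv 34: drop; pos4(id60) recv 75: fwd; pos0(id18) recv 60: fwd
Round 2: pos3(id75) recv 95: fwd; pos0(id18) recv 75: fwd; pos1(id95) recv 60: drop
Round 3: pos4(id60) recv 95: fwd; pos1(id95) recv 75: drop
Round 4: pos0(id18) recv 95: fwd
Round 5: pos1(id95) recv 95: ELECTED
Message ID 75 originates at pos 3; dropped at pos 1 in round 3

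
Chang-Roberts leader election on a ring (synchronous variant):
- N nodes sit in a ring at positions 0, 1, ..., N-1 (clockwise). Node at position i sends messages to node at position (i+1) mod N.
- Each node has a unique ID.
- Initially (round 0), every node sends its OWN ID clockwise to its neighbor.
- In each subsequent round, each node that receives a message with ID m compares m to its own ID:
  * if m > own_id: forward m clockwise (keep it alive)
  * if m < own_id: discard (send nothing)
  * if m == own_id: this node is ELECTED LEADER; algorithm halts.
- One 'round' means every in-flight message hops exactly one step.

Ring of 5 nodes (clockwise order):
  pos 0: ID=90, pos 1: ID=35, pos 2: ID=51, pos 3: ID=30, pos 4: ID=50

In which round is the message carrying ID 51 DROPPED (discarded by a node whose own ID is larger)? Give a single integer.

Round 1: pos1(id35) recv 90: fwd; pos2(id51) recv 35: drop; pos3(id30) recv 51: fwd; pos4(id50) recv 30: drop; pos0(id90) recv 50: drop
Round 2: pos2(id51) recv 90: fwd; pos4(id50) recv 51: fwd
Round 3: pos3(id30) recv 90: fwd; pos0(id90) recv 51: drop
Round 4: pos4(id50) recv 90: fwd
Round 5: pos0(id90) recv 90: ELECTED
Message ID 51 originates at pos 2; dropped at pos 0 in round 3

Answer: 3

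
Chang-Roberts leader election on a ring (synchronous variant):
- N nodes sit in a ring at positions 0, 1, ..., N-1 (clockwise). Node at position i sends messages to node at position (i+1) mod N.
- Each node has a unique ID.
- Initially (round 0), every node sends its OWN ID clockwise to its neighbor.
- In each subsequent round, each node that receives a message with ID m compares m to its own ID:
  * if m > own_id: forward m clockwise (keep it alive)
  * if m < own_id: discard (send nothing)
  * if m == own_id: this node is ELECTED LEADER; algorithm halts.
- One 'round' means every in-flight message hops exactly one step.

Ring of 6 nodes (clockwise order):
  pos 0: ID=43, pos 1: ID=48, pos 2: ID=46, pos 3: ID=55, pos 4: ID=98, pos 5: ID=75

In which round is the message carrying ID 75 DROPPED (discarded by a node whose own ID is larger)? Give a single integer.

Round 1: pos1(id48) recv 43: drop; pos2(id46) recv 48: fwd; pos3(id55) recv 46: drop; pos4(id98) recv 55: drop; pos5(id75) recv 98: fwd; pos0(id43) recv 75: fwd
Round 2: pos3(id55) recv 48: drop; pos0(id43) recv 98: fwd; pos1(id48) recv 75: fwd
Round 3: pos1(id48) recv 98: fwd; pos2(id46) recv 75: fwd
Round 4: pos2(id46) recv 98: fwd; pos3(id55) recv 75: fwd
Round 5: pos3(id55) recv 98: fwd; pos4(id98) recv 75: drop
Round 6: pos4(id98) recv 98: ELECTED
Message ID 75 originates at pos 5; dropped at pos 4 in round 5

Answer: 5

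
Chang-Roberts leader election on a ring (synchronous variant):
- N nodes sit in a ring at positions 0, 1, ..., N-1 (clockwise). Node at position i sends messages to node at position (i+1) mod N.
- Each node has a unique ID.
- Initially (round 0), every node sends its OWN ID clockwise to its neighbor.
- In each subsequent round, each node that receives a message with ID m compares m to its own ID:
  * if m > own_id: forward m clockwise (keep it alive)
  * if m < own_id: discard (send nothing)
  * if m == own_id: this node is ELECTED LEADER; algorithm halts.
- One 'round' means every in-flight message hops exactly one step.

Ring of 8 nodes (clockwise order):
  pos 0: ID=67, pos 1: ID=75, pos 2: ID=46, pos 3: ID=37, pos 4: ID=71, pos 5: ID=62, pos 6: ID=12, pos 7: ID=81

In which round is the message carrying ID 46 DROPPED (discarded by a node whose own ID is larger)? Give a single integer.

Answer: 2

Derivation:
Round 1: pos1(id75) recv 67: drop; pos2(id46) recv 75: fwd; pos3(id37) recv 46: fwd; pos4(id71) recv 37: drop; pos5(id62) recv 71: fwd; pos6(id12) recv 62: fwd; pos7(id81) recv 12: drop; pos0(id67) recv 81: fwd
Round 2: pos3(id37) recv 75: fwd; pos4(id71) recv 46: drop; pos6(id12) recv 71: fwd; pos7(id81) recv 62: drop; pos1(id75) recv 81: fwd
Round 3: pos4(id71) recv 75: fwd; pos7(id81) recv 71: drop; pos2(id46) recv 81: fwd
Round 4: pos5(id62) recv 75: fwd; pos3(id37) recv 81: fwd
Round 5: pos6(id12) recv 75: fwd; pos4(id71) recv 81: fwd
Round 6: pos7(id81) recv 75: drop; pos5(id62) recv 81: fwd
Round 7: pos6(id12) recv 81: fwd
Round 8: pos7(id81) recv 81: ELECTED
Message ID 46 originates at pos 2; dropped at pos 4 in round 2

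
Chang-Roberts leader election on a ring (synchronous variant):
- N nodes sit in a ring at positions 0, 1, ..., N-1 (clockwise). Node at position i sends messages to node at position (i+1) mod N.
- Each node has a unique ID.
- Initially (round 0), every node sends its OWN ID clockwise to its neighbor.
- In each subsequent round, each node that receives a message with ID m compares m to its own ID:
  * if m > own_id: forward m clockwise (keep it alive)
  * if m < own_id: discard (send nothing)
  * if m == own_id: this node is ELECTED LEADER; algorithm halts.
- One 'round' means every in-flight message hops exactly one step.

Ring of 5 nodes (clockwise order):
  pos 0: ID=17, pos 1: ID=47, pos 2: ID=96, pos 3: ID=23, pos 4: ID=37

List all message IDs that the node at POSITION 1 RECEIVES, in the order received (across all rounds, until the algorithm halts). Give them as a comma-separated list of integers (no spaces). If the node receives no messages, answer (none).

Answer: 17,37,96

Derivation:
Round 1: pos1(id47) recv 17: drop; pos2(id96) recv 47: drop; pos3(id23) recv 96: fwd; pos4(id37) recv 23: drop; pos0(id17) recv 37: fwd
Round 2: pos4(id37) recv 96: fwd; pos1(id47) recv 37: drop
Round 3: pos0(id17) recv 96: fwd
Round 4: pos1(id47) recv 96: fwd
Round 5: pos2(id96) recv 96: ELECTED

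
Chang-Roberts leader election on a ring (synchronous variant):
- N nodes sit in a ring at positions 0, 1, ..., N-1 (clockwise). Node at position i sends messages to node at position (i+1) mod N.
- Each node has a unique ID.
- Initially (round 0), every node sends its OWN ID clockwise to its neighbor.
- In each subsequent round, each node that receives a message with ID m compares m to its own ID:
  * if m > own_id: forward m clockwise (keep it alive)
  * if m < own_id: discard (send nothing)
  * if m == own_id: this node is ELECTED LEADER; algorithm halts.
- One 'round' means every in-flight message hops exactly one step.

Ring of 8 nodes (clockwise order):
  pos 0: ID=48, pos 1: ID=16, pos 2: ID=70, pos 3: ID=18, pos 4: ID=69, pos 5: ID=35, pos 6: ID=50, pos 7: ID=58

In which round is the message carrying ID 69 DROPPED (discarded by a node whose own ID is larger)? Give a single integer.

Answer: 6

Derivation:
Round 1: pos1(id16) recv 48: fwd; pos2(id70) recv 16: drop; pos3(id18) recv 70: fwd; pos4(id69) recv 18: drop; pos5(id35) recv 69: fwd; pos6(id50) recv 35: drop; pos7(id58) recv 50: drop; pos0(id48) recv 58: fwd
Round 2: pos2(id70) recv 48: drop; pos4(id69) recv 70: fwd; pos6(id50) recv 69: fwd; pos1(id16) recv 58: fwd
Round 3: pos5(id35) recv 70: fwd; pos7(id58) recv 69: fwd; pos2(id70) recv 58: drop
Round 4: pos6(id50) recv 70: fwd; pos0(id48) recv 69: fwd
Round 5: pos7(id58) recv 70: fwd; pos1(id16) recv 69: fwd
Round 6: pos0(id48) recv 70: fwd; pos2(id70) recv 69: drop
Round 7: pos1(id16) recv 70: fwd
Round 8: pos2(id70) recv 70: ELECTED
Message ID 69 originates at pos 4; dropped at pos 2 in round 6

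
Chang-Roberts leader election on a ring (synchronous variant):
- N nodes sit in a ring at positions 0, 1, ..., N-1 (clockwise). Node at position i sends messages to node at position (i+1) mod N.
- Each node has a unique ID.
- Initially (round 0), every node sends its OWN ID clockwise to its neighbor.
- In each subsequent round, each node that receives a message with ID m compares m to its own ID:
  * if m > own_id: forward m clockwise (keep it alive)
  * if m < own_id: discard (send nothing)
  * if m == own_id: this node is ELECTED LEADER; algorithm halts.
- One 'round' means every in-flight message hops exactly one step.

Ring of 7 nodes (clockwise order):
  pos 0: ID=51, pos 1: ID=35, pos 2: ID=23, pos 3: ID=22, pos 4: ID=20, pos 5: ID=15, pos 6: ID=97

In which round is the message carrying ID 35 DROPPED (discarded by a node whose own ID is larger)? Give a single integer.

Answer: 5

Derivation:
Round 1: pos1(id35) recv 51: fwd; pos2(id23) recv 35: fwd; pos3(id22) recv 23: fwd; pos4(id20) recv 22: fwd; pos5(id15) recv 20: fwd; pos6(id97) recv 15: drop; pos0(id51) recv 97: fwd
Round 2: pos2(id23) recv 51: fwd; pos3(id22) recv 35: fwd; pos4(id20) recv 23: fwd; pos5(id15) recv 22: fwd; pos6(id97) recv 20: drop; pos1(id35) recv 97: fwd
Round 3: pos3(id22) recv 51: fwd; pos4(id20) recv 35: fwd; pos5(id15) recv 23: fwd; pos6(id97) recv 22: drop; pos2(id23) recv 97: fwd
Round 4: pos4(id20) recv 51: fwd; pos5(id15) recv 35: fwd; pos6(id97) recv 23: drop; pos3(id22) recv 97: fwd
Round 5: pos5(id15) recv 51: fwd; pos6(id97) recv 35: drop; pos4(id20) recv 97: fwd
Round 6: pos6(id97) recv 51: drop; pos5(id15) recv 97: fwd
Round 7: pos6(id97) recv 97: ELECTED
Message ID 35 originates at pos 1; dropped at pos 6 in round 5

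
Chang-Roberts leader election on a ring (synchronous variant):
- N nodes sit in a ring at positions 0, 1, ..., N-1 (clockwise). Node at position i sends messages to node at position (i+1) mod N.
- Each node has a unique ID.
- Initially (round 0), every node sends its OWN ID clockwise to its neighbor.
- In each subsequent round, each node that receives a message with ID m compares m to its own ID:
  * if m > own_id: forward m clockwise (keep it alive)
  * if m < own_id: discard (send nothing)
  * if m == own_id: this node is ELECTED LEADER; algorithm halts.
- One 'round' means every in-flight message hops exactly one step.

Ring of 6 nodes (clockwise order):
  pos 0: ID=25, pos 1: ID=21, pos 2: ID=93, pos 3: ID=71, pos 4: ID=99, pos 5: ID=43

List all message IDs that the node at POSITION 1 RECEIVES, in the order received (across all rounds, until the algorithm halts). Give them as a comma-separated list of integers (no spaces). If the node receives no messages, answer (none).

Answer: 25,43,99

Derivation:
Round 1: pos1(id21) recv 25: fwd; pos2(id93) recv 21: drop; pos3(id71) recv 93: fwd; pos4(id99) recv 71: drop; pos5(id43) recv 99: fwd; pos0(id25) recv 43: fwd
Round 2: pos2(id93) recv 25: drop; pos4(id99) recv 93: drop; pos0(id25) recv 99: fwd; pos1(id21) recv 43: fwd
Round 3: pos1(id21) recv 99: fwd; pos2(id93) recv 43: drop
Round 4: pos2(id93) recv 99: fwd
Round 5: pos3(id71) recv 99: fwd
Round 6: pos4(id99) recv 99: ELECTED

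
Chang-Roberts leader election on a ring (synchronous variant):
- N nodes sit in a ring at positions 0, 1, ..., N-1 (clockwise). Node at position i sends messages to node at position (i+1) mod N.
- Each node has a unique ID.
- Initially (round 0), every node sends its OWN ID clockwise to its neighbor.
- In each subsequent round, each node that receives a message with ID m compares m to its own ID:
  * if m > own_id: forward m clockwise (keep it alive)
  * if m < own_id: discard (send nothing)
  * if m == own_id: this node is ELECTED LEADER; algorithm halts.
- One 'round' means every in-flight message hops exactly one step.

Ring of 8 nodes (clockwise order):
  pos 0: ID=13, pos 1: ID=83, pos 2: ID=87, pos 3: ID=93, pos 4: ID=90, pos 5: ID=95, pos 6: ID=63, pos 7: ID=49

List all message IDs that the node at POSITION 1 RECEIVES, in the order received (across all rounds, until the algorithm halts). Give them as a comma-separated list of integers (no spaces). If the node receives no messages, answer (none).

Round 1: pos1(id83) recv 13: drop; pos2(id87) recv 83: drop; pos3(id93) recv 87: drop; pos4(id90) recv 93: fwd; pos5(id95) recv 90: drop; pos6(id63) recv 95: fwd; pos7(id49) recv 63: fwd; pos0(id13) recv 49: fwd
Round 2: pos5(id95) recv 93: drop; pos7(id49) recv 95: fwd; pos0(id13) recv 63: fwd; pos1(id83) recv 49: drop
Round 3: pos0(id13) recv 95: fwd; pos1(id83) recv 63: drop
Round 4: pos1(id83) recv 95: fwd
Round 5: pos2(id87) recv 95: fwd
Round 6: pos3(id93) recv 95: fwd
Round 7: pos4(id90) recv 95: fwd
Round 8: pos5(id95) recv 95: ELECTED

Answer: 13,49,63,95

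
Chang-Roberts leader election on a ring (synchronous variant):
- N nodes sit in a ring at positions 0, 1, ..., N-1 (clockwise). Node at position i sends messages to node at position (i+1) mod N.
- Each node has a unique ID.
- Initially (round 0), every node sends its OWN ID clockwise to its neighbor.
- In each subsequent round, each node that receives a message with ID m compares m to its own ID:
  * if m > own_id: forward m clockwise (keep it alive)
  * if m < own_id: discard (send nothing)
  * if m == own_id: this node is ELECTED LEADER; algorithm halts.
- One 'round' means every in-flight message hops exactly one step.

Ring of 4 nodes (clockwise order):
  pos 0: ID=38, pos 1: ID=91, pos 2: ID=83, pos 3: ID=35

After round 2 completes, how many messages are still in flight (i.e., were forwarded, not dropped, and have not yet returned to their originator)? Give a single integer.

Round 1: pos1(id91) recv 38: drop; pos2(id83) recv 91: fwd; pos3(id35) recv 83: fwd; pos0(id38) recv 35: drop
Round 2: pos3(id35) recv 91: fwd; pos0(id38) recv 83: fwd
After round 2: 2 messages still in flight

Answer: 2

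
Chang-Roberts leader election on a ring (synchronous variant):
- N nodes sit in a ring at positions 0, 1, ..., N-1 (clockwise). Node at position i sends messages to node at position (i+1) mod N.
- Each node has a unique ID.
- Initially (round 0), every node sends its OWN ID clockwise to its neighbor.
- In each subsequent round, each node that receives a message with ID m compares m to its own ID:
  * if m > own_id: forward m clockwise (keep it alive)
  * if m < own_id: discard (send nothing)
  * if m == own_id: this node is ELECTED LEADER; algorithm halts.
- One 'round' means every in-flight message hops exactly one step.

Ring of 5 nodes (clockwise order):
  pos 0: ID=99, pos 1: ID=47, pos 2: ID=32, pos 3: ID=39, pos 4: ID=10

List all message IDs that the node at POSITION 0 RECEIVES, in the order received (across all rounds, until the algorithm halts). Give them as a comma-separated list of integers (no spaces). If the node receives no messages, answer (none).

Answer: 10,39,47,99

Derivation:
Round 1: pos1(id47) recv 99: fwd; pos2(id32) recv 47: fwd; pos3(id39) recv 32: drop; pos4(id10) recv 39: fwd; pos0(id99) recv 10: drop
Round 2: pos2(id32) recv 99: fwd; pos3(id39) recv 47: fwd; pos0(id99) recv 39: drop
Round 3: pos3(id39) recv 99: fwd; pos4(id10) recv 47: fwd
Round 4: pos4(id10) recv 99: fwd; pos0(id99) recv 47: drop
Round 5: pos0(id99) recv 99: ELECTED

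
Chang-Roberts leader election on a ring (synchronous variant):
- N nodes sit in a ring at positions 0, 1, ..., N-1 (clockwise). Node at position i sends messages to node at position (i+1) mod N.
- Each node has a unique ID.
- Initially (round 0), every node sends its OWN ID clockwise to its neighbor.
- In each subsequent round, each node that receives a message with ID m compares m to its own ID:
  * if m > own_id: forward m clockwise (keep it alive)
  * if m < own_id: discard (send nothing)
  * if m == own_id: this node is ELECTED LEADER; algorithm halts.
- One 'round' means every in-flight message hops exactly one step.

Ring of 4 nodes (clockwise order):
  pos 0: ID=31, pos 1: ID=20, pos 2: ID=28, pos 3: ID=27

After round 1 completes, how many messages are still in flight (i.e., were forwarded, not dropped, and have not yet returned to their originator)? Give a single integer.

Answer: 2

Derivation:
Round 1: pos1(id20) recv 31: fwd; pos2(id28) recv 20: drop; pos3(id27) recv 28: fwd; pos0(id31) recv 27: drop
After round 1: 2 messages still in flight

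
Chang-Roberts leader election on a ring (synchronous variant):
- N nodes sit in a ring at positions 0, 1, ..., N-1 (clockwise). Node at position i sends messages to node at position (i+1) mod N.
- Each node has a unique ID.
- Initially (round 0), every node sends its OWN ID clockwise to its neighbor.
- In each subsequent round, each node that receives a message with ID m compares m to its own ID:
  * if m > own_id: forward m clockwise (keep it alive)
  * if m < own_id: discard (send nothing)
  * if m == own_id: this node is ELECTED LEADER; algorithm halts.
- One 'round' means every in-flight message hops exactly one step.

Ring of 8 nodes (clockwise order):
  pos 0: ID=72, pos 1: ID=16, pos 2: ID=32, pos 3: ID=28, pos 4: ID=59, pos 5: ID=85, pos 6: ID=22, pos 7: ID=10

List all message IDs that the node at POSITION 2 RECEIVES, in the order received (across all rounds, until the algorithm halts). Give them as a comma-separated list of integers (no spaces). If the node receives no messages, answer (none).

Round 1: pos1(id16) recv 72: fwd; pos2(id32) recv 16: drop; pos3(id28) recv 32: fwd; pos4(id59) recv 28: drop; pos5(id85) recv 59: drop; pos6(id22) recv 85: fwd; pos7(id10) recv 22: fwd; pos0(id72) recv 10: drop
Round 2: pos2(id32) recv 72: fwd; pos4(id59) recv 32: drop; pos7(id10) recv 85: fwd; pos0(id72) recv 22: drop
Round 3: pos3(id28) recv 72: fwd; pos0(id72) recv 85: fwd
Round 4: pos4(id59) recv 72: fwd; pos1(id16) recv 85: fwd
Round 5: pos5(id85) recv 72: drop; pos2(id32) recv 85: fwd
Round 6: pos3(id28) recv 85: fwd
Round 7: pos4(id59) recv 85: fwd
Round 8: pos5(id85) recv 85: ELECTED

Answer: 16,72,85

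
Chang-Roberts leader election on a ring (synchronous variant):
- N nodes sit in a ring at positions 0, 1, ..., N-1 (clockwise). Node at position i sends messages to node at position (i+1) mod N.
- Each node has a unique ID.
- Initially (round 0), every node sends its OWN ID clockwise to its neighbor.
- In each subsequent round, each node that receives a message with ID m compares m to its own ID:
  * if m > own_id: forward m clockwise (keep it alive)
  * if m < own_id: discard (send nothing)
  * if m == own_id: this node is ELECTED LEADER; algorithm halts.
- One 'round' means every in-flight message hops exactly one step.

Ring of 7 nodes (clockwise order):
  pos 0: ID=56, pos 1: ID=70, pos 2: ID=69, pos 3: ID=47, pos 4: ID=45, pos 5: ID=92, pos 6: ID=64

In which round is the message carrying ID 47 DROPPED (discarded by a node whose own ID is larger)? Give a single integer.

Answer: 2

Derivation:
Round 1: pos1(id70) recv 56: drop; pos2(id69) recv 70: fwd; pos3(id47) recv 69: fwd; pos4(id45) recv 47: fwd; pos5(id92) recv 45: drop; pos6(id64) recv 92: fwd; pos0(id56) recv 64: fwd
Round 2: pos3(id47) recv 70: fwd; pos4(id45) recv 69: fwd; pos5(id92) recv 47: drop; pos0(id56) recv 92: fwd; pos1(id70) recv 64: drop
Round 3: pos4(id45) recv 70: fwd; pos5(id92) recv 69: drop; pos1(id70) recv 92: fwd
Round 4: pos5(id92) recv 70: drop; pos2(id69) recv 92: fwd
Round 5: pos3(id47) recv 92: fwd
Round 6: pos4(id45) recv 92: fwd
Round 7: pos5(id92) recv 92: ELECTED
Message ID 47 originates at pos 3; dropped at pos 5 in round 2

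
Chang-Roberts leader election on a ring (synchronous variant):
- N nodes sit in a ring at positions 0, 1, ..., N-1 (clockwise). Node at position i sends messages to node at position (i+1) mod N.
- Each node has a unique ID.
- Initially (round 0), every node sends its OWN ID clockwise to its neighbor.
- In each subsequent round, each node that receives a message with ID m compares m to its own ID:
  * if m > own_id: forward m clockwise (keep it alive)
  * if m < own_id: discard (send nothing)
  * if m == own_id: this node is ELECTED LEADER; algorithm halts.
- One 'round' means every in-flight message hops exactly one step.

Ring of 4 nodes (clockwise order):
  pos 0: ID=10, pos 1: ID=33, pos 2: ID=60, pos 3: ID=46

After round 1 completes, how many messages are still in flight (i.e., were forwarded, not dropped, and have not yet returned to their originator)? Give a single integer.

Round 1: pos1(id33) recv 10: drop; pos2(id60) recv 33: drop; pos3(id46) recv 60: fwd; pos0(id10) recv 46: fwd
After round 1: 2 messages still in flight

Answer: 2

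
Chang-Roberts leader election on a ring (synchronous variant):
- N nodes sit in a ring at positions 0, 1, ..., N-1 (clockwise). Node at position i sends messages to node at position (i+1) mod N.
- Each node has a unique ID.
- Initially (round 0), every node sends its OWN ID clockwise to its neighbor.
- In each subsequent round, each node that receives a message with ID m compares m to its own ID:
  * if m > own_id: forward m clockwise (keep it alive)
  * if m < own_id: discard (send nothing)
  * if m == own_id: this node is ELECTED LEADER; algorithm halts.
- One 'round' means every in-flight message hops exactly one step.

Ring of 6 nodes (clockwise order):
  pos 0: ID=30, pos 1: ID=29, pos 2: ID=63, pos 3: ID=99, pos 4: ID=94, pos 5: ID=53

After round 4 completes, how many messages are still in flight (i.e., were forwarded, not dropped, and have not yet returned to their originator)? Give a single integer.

Answer: 2

Derivation:
Round 1: pos1(id29) recv 30: fwd; pos2(id63) recv 29: drop; pos3(id99) recv 63: drop; pos4(id94) recv 99: fwd; pos5(id53) recv 94: fwd; pos0(id30) recv 53: fwd
Round 2: pos2(id63) recv 30: drop; pos5(id53) recv 99: fwd; pos0(id30) recv 94: fwd; pos1(id29) recv 53: fwd
Round 3: pos0(id30) recv 99: fwd; pos1(id29) recv 94: fwd; pos2(id63) recv 53: drop
Round 4: pos1(id29) recv 99: fwd; pos2(id63) recv 94: fwd
After round 4: 2 messages still in flight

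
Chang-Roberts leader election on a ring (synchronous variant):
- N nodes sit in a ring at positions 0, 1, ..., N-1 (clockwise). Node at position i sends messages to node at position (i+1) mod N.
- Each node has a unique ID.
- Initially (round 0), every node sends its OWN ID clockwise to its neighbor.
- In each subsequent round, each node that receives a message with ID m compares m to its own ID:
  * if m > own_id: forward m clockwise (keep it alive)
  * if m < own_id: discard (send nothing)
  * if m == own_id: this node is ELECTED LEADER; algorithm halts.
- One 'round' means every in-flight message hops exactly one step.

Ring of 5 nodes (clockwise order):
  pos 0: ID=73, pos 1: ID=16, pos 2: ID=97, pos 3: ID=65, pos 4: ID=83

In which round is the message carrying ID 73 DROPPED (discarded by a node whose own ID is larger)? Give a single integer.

Round 1: pos1(id16) recv 73: fwd; pos2(id97) recv 16: drop; pos3(id65) recv 97: fwd; pos4(id83) recv 65: drop; pos0(id73) recv 83: fwd
Round 2: pos2(id97) recv 73: drop; pos4(id83) recv 97: fwd; pos1(id16) recv 83: fwd
Round 3: pos0(id73) recv 97: fwd; pos2(id97) recv 83: drop
Round 4: pos1(id16) recv 97: fwd
Round 5: pos2(id97) recv 97: ELECTED
Message ID 73 originates at pos 0; dropped at pos 2 in round 2

Answer: 2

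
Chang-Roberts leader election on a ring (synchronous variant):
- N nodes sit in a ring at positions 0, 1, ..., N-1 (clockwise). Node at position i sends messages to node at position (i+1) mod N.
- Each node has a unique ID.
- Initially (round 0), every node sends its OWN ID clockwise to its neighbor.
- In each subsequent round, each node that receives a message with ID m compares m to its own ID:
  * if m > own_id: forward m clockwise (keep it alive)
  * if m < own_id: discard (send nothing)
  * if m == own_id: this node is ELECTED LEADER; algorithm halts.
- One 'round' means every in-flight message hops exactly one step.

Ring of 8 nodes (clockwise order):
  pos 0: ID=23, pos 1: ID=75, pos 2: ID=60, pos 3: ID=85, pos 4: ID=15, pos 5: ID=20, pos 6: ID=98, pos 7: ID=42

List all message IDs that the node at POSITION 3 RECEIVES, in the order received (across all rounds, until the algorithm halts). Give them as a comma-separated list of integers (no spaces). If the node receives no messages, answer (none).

Answer: 60,75,98

Derivation:
Round 1: pos1(id75) recv 23: drop; pos2(id60) recv 75: fwd; pos3(id85) recv 60: drop; pos4(id15) recv 85: fwd; pos5(id20) recv 15: drop; pos6(id98) recv 20: drop; pos7(id42) recv 98: fwd; pos0(id23) recv 42: fwd
Round 2: pos3(id85) recv 75: drop; pos5(id20) recv 85: fwd; pos0(id23) recv 98: fwd; pos1(id75) recv 42: drop
Round 3: pos6(id98) recv 85: drop; pos1(id75) recv 98: fwd
Round 4: pos2(id60) recv 98: fwd
Round 5: pos3(id85) recv 98: fwd
Round 6: pos4(id15) recv 98: fwd
Round 7: pos5(id20) recv 98: fwd
Round 8: pos6(id98) recv 98: ELECTED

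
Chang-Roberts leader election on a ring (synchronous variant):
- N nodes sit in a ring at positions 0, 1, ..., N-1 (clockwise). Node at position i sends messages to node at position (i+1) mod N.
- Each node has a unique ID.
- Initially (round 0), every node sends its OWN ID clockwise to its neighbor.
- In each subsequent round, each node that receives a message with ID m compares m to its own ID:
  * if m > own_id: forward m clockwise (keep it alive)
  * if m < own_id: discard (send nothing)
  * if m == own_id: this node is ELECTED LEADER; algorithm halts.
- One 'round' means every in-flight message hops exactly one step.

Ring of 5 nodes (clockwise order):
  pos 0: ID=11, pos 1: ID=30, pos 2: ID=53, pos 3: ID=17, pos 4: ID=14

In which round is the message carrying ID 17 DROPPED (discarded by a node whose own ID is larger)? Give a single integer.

Answer: 3

Derivation:
Round 1: pos1(id30) recv 11: drop; pos2(id53) recv 30: drop; pos3(id17) recv 53: fwd; pos4(id14) recv 17: fwd; pos0(id11) recv 14: fwd
Round 2: pos4(id14) recv 53: fwd; pos0(id11) recv 17: fwd; pos1(id30) recv 14: drop
Round 3: pos0(id11) recv 53: fwd; pos1(id30) recv 17: drop
Round 4: pos1(id30) recv 53: fwd
Round 5: pos2(id53) recv 53: ELECTED
Message ID 17 originates at pos 3; dropped at pos 1 in round 3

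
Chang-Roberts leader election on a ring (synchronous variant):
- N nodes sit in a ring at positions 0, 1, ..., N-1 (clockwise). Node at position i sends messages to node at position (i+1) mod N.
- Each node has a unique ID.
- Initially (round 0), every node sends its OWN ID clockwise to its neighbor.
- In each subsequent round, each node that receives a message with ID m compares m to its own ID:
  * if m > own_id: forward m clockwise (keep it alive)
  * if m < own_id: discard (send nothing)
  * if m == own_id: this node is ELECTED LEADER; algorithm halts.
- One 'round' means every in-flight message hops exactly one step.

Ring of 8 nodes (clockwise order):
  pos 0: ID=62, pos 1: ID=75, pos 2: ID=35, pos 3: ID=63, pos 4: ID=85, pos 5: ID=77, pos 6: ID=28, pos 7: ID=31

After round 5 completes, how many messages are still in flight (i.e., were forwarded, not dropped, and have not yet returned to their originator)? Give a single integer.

Answer: 2

Derivation:
Round 1: pos1(id75) recv 62: drop; pos2(id35) recv 75: fwd; pos3(id63) recv 35: drop; pos4(id85) recv 63: drop; pos5(id77) recv 85: fwd; pos6(id28) recv 77: fwd; pos7(id31) recv 28: drop; pos0(id62) recv 31: drop
Round 2: pos3(id63) recv 75: fwd; pos6(id28) recv 85: fwd; pos7(id31) recv 77: fwd
Round 3: pos4(id85) recv 75: drop; pos7(id31) recv 85: fwd; pos0(id62) recv 77: fwd
Round 4: pos0(id62) recv 85: fwd; pos1(id75) recv 77: fwd
Round 5: pos1(id75) recv 85: fwd; pos2(id35) recv 77: fwd
After round 5: 2 messages still in flight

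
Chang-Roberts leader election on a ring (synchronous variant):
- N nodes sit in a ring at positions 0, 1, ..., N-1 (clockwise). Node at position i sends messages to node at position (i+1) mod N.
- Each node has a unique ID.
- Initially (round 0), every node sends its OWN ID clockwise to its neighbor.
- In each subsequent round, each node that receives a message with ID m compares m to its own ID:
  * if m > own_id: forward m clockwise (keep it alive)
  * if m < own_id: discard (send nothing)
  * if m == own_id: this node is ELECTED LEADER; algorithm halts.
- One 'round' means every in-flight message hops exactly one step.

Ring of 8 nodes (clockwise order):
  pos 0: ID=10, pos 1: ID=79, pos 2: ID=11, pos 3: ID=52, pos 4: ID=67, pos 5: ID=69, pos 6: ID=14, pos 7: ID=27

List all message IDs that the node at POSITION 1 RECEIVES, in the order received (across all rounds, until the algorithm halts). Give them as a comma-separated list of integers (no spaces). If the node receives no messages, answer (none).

Answer: 10,27,69,79

Derivation:
Round 1: pos1(id79) recv 10: drop; pos2(id11) recv 79: fwd; pos3(id52) recv 11: drop; pos4(id67) recv 52: drop; pos5(id69) recv 67: drop; pos6(id14) recv 69: fwd; pos7(id27) recv 14: drop; pos0(id10) recv 27: fwd
Round 2: pos3(id52) recv 79: fwd; pos7(id27) recv 69: fwd; pos1(id79) recv 27: drop
Round 3: pos4(id67) recv 79: fwd; pos0(id10) recv 69: fwd
Round 4: pos5(id69) recv 79: fwd; pos1(id79) recv 69: drop
Round 5: pos6(id14) recv 79: fwd
Round 6: pos7(id27) recv 79: fwd
Round 7: pos0(id10) recv 79: fwd
Round 8: pos1(id79) recv 79: ELECTED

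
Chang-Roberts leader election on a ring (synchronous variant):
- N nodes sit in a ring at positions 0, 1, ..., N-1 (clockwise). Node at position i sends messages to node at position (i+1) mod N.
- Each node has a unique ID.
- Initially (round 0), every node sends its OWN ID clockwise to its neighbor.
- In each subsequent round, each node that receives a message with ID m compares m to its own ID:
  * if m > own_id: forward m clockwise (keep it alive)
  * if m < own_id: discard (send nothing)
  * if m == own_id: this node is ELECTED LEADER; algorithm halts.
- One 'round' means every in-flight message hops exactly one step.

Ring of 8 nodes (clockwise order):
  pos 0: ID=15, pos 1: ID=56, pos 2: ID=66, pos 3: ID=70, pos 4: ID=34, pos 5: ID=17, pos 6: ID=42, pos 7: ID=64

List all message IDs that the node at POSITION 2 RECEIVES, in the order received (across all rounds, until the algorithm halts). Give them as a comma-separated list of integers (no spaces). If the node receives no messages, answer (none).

Answer: 56,64,70

Derivation:
Round 1: pos1(id56) recv 15: drop; pos2(id66) recv 56: drop; pos3(id70) recv 66: drop; pos4(id34) recv 70: fwd; pos5(id17) recv 34: fwd; pos6(id42) recv 17: drop; pos7(id64) recv 42: drop; pos0(id15) recv 64: fwd
Round 2: pos5(id17) recv 70: fwd; pos6(id42) recv 34: drop; pos1(id56) recv 64: fwd
Round 3: pos6(id42) recv 70: fwd; pos2(id66) recv 64: drop
Round 4: pos7(id64) recv 70: fwd
Round 5: pos0(id15) recv 70: fwd
Round 6: pos1(id56) recv 70: fwd
Round 7: pos2(id66) recv 70: fwd
Round 8: pos3(id70) recv 70: ELECTED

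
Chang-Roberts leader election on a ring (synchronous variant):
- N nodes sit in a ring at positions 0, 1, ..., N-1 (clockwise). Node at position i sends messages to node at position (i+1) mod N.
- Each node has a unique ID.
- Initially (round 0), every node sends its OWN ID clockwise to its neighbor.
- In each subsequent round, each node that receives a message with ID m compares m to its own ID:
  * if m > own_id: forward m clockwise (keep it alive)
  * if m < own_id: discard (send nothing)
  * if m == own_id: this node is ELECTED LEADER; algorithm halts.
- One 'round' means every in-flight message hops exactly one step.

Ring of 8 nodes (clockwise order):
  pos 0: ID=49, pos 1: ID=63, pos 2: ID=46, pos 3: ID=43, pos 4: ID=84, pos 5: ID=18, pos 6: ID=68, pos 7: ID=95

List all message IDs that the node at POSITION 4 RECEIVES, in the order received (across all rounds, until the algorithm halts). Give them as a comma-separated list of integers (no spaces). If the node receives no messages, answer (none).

Round 1: pos1(id63) recv 49: drop; pos2(id46) recv 63: fwd; pos3(id43) recv 46: fwd; pos4(id84) recv 43: drop; pos5(id18) recv 84: fwd; pos6(id68) recv 18: drop; pos7(id95) recv 68: drop; pos0(id49) recv 95: fwd
Round 2: pos3(id43) recv 63: fwd; pos4(id84) recv 46: drop; pos6(id68) recv 84: fwd; pos1(id63) recv 95: fwd
Round 3: pos4(id84) recv 63: drop; pos7(id95) recv 84: drop; pos2(id46) recv 95: fwd
Round 4: pos3(id43) recv 95: fwd
Round 5: pos4(id84) recv 95: fwd
Round 6: pos5(id18) recv 95: fwd
Round 7: pos6(id68) recv 95: fwd
Round 8: pos7(id95) recv 95: ELECTED

Answer: 43,46,63,95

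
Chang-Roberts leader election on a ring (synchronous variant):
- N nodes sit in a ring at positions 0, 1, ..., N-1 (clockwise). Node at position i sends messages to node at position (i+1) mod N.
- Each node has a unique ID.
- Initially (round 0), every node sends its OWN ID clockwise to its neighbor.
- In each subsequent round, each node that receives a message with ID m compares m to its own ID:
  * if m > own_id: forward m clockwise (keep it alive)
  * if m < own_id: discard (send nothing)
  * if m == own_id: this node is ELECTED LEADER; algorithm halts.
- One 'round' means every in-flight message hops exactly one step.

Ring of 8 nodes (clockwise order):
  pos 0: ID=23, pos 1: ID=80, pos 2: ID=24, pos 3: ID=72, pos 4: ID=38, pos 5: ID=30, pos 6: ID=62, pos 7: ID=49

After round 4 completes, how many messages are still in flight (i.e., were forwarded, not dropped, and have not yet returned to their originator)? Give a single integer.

Round 1: pos1(id80) recv 23: drop; pos2(id24) recv 80: fwd; pos3(id72) recv 24: drop; pos4(id38) recv 72: fwd; pos5(id30) recv 38: fwd; pos6(id62) recv 30: drop; pos7(id49) recv 62: fwd; pos0(id23) recv 49: fwd
Round 2: pos3(id72) recv 80: fwd; pos5(id30) recv 72: fwd; pos6(id62) recv 38: drop; pos0(id23) recv 62: fwd; pos1(id80) recv 49: drop
Round 3: pos4(id38) recv 80: fwd; pos6(id62) recv 72: fwd; pos1(id80) recv 62: drop
Round 4: pos5(id30) recv 80: fwd; pos7(id49) recv 72: fwd
After round 4: 2 messages still in flight

Answer: 2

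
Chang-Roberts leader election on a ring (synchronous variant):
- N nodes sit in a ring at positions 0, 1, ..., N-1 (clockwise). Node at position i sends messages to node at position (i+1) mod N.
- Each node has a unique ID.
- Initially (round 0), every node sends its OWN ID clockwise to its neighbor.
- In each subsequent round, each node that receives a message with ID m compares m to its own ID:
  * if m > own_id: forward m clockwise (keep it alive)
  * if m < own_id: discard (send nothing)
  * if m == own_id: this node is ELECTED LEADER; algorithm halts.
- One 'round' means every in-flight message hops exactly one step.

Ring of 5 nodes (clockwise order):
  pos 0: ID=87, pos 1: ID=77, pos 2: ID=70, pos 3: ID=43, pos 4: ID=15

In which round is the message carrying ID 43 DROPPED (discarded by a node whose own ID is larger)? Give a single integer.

Answer: 2

Derivation:
Round 1: pos1(id77) recv 87: fwd; pos2(id70) recv 77: fwd; pos3(id43) recv 70: fwd; pos4(id15) recv 43: fwd; pos0(id87) recv 15: drop
Round 2: pos2(id70) recv 87: fwd; pos3(id43) recv 77: fwd; pos4(id15) recv 70: fwd; pos0(id87) recv 43: drop
Round 3: pos3(id43) recv 87: fwd; pos4(id15) recv 77: fwd; pos0(id87) recv 70: drop
Round 4: pos4(id15) recv 87: fwd; pos0(id87) recv 77: drop
Round 5: pos0(id87) recv 87: ELECTED
Message ID 43 originates at pos 3; dropped at pos 0 in round 2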